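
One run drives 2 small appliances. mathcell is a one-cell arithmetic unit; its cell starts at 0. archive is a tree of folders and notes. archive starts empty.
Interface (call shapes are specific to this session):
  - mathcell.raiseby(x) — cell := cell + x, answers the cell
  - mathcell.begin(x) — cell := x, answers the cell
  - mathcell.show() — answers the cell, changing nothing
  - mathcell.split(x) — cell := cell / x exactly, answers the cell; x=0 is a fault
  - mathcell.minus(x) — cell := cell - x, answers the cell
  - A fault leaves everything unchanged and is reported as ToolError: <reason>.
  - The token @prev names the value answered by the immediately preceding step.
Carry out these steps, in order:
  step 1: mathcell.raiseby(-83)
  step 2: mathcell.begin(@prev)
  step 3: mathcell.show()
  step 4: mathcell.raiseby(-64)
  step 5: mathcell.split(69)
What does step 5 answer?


Do: mathcell.raiseby[x=-83]
See: -83
Do: mathcell.begin[x=@prev]
See: -83
Do: mathcell.show[]
See: -83
Do: mathcell.raiseby[x=-64]
See: -147
Do: mathcell.split[x=69]
See: -49/23

Answer: -49/23


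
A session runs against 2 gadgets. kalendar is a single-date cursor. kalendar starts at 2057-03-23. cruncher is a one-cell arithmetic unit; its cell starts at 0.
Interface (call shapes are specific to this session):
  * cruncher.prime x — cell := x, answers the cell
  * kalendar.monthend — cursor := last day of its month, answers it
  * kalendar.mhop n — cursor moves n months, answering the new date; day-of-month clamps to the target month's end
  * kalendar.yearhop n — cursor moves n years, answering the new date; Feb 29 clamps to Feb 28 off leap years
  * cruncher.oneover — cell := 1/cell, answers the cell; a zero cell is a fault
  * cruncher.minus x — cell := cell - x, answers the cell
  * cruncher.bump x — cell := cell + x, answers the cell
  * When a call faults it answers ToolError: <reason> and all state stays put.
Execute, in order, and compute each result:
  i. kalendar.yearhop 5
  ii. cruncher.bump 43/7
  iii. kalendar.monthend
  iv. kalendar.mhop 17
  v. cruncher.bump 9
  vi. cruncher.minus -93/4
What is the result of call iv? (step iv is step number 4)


% kalendar.yearhop n→5
[out] 2062-03-23
% cruncher.bump x→43/7
[out] 43/7
% kalendar.monthend
[out] 2062-03-31
% kalendar.mhop n→17
[out] 2063-08-31
% cruncher.bump x→9
[out] 106/7
% cruncher.minus x→-93/4
[out] 1075/28

Answer: 2063-08-31


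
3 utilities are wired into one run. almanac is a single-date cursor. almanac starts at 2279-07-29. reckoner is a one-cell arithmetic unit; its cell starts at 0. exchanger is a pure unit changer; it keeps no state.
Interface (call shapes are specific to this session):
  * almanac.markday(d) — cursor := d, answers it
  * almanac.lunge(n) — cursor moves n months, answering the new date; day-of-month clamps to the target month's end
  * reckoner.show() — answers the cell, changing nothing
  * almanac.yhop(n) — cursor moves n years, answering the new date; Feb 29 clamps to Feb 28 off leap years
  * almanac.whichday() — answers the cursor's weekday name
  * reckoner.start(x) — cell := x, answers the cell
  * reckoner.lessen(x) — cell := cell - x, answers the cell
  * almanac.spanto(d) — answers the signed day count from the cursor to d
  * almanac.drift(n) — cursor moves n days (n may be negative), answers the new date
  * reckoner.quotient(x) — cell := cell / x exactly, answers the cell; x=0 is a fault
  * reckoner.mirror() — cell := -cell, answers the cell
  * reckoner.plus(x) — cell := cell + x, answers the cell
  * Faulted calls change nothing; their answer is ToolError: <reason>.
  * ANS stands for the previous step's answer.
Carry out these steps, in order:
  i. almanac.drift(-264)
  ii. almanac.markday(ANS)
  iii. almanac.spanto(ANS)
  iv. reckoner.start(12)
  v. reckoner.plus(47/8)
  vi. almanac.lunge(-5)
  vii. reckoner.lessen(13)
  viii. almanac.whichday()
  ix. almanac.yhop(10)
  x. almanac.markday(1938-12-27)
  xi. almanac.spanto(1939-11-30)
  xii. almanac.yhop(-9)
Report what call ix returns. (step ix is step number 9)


Answer: 2288-06-07

Derivation:
CALL almanac.drift[n→-264]
RET  2278-11-07
CALL almanac.markday[d→ANS]
RET  2278-11-07
CALL almanac.spanto[d→ANS]
RET  0
CALL reckoner.start[x→12]
RET  12
CALL reckoner.plus[x→47/8]
RET  143/8
CALL almanac.lunge[n→-5]
RET  2278-06-07
CALL reckoner.lessen[x→13]
RET  39/8
CALL almanac.whichday[]
RET  Friday
CALL almanac.yhop[n→10]
RET  2288-06-07
CALL almanac.markday[d→1938-12-27]
RET  1938-12-27
CALL almanac.spanto[d→1939-11-30]
RET  338
CALL almanac.yhop[n→-9]
RET  1929-12-27


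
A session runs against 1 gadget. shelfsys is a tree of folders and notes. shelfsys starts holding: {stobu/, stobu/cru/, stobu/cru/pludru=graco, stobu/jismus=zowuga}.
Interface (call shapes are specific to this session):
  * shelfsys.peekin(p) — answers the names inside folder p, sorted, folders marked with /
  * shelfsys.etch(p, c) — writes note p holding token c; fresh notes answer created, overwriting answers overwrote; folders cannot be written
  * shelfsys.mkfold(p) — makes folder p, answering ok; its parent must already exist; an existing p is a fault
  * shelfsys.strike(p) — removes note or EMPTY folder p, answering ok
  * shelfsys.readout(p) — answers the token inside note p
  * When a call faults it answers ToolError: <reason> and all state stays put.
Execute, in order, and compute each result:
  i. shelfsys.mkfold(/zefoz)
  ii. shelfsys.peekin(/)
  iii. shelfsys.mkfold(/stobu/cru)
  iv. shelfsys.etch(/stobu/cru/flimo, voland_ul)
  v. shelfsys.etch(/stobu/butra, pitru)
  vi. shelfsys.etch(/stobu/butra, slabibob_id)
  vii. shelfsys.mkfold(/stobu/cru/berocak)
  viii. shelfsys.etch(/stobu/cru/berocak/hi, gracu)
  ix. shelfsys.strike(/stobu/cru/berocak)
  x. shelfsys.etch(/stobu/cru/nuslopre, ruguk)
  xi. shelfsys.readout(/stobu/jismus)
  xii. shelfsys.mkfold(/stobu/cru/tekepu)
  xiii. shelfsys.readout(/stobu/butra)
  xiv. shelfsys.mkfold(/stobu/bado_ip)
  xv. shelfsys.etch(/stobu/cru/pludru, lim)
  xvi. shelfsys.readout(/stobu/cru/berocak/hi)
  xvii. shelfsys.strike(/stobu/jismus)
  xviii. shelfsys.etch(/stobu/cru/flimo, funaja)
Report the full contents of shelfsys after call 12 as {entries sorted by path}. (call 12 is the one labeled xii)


% mkfold(p=/zefoz) : ok
% peekin(p=/) : [stobu/, zefoz/]
% mkfold(p=/stobu/cru) : ToolError: exists
% etch(p=/stobu/cru/flimo, c=voland_ul) : created
% etch(p=/stobu/butra, c=pitru) : created
% etch(p=/stobu/butra, c=slabibob_id) : overwrote
% mkfold(p=/stobu/cru/berocak) : ok
% etch(p=/stobu/cru/berocak/hi, c=gracu) : created
% strike(p=/stobu/cru/berocak) : ToolError: not empty
% etch(p=/stobu/cru/nuslopre, c=ruguk) : created
% readout(p=/stobu/jismus) : zowuga
% mkfold(p=/stobu/cru/tekepu) : ok
% readout(p=/stobu/butra) : slabibob_id
% mkfold(p=/stobu/bado_ip) : ok
% etch(p=/stobu/cru/pludru, c=lim) : overwrote
% readout(p=/stobu/cru/berocak/hi) : gracu
% strike(p=/stobu/jismus) : ok
% etch(p=/stobu/cru/flimo, c=funaja) : overwrote

Answer: {stobu/, stobu/butra=slabibob_id, stobu/cru/, stobu/cru/berocak/, stobu/cru/berocak/hi=gracu, stobu/cru/flimo=voland_ul, stobu/cru/nuslopre=ruguk, stobu/cru/pludru=graco, stobu/cru/tekepu/, stobu/jismus=zowuga, zefoz/}


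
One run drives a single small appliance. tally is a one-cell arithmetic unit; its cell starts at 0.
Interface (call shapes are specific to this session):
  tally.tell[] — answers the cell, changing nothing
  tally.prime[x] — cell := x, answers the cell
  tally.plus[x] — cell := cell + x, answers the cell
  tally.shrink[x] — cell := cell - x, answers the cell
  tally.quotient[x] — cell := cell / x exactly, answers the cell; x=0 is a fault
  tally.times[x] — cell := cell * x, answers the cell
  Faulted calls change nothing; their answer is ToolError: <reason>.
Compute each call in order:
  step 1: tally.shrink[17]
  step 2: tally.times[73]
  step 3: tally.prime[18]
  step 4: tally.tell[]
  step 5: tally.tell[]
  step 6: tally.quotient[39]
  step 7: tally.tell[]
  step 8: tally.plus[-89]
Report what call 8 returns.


Answer: -1151/13

Derivation:
→ tally.shrink(17)
← -17
→ tally.times(73)
← -1241
→ tally.prime(18)
← 18
→ tally.tell()
← 18
→ tally.tell()
← 18
→ tally.quotient(39)
← 6/13
→ tally.tell()
← 6/13
→ tally.plus(-89)
← -1151/13


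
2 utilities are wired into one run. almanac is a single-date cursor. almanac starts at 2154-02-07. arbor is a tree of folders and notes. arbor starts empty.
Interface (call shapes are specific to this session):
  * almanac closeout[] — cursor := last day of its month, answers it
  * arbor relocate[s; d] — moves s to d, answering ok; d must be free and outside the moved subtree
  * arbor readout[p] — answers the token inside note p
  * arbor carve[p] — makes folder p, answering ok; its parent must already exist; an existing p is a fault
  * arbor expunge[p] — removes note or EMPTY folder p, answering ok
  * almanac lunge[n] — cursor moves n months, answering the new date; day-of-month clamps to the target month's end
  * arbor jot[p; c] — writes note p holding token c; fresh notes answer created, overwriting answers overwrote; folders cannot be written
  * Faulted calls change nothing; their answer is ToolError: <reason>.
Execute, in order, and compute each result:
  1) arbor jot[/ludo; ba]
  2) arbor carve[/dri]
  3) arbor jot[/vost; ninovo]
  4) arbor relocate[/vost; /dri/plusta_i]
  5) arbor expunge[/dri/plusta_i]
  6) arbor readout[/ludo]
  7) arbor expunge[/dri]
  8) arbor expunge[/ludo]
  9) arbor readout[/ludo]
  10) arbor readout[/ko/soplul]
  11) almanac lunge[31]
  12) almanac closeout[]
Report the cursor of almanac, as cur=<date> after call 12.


! arbor jot(p='/ludo', c='ba') : created
! arbor carve(p='/dri') : ok
! arbor jot(p='/vost', c='ninovo') : created
! arbor relocate(s='/vost', d='/dri/plusta_i') : ok
! arbor expunge(p='/dri/plusta_i') : ok
! arbor readout(p='/ludo') : ba
! arbor expunge(p='/dri') : ok
! arbor expunge(p='/ludo') : ok
! arbor readout(p='/ludo') : ToolError: not found
! arbor readout(p='/ko/soplul') : ToolError: not found
! almanac lunge(n='31') : 2156-09-07
! almanac closeout() : 2156-09-30

Answer: cur=2156-09-30


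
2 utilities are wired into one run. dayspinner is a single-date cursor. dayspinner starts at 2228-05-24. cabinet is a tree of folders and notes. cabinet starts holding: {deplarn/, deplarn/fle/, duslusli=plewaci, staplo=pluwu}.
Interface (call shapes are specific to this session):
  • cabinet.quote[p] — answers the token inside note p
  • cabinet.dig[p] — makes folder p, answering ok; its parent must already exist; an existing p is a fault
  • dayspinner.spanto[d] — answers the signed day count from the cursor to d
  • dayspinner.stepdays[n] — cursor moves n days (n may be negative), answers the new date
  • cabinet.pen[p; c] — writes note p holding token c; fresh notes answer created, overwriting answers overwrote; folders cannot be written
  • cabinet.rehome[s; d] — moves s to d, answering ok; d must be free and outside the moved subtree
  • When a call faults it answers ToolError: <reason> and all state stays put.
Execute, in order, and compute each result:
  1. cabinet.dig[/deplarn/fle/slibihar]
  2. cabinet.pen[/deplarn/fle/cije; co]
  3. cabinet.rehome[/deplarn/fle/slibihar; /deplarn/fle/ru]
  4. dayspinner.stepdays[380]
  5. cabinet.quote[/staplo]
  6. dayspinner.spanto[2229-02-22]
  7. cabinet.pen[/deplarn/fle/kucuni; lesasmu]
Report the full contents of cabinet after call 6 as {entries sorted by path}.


Answer: {deplarn/, deplarn/fle/, deplarn/fle/cije=co, deplarn/fle/ru/, duslusli=plewaci, staplo=pluwu}

Derivation:
I use dig passing p→/deplarn/fle/slibihar, and see ok.
I use pen passing p→/deplarn/fle/cije, c→co, — result: created.
I invoke rehome passing s→/deplarn/fle/slibihar, d→/deplarn/fle/ru: ok.
Calling stepdays passing n→380, — result: 2229-06-08.
Calling quote passing p→/staplo, — result: pluwu.
I use spanto passing d→2229-02-22, — result: -106.
Using pen passing p→/deplarn/fle/kucuni, c→lesasmu, and get created.


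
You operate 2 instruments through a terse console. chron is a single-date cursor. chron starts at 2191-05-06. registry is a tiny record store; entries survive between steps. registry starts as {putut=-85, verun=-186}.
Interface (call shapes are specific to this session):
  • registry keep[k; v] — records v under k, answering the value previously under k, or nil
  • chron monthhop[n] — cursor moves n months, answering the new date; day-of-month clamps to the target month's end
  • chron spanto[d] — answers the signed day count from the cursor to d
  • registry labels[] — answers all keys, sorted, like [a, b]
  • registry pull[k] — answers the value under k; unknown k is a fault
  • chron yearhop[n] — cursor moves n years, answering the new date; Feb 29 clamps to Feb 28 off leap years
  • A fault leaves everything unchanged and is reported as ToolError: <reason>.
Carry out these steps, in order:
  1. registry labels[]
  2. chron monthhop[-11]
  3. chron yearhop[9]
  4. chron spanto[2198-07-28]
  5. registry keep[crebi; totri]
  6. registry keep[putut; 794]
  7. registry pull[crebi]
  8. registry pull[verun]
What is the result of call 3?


Do: registry labels[]
See: [putut, verun]
Do: chron monthhop[n=-11]
See: 2190-06-06
Do: chron yearhop[n=9]
See: 2199-06-06
Do: chron spanto[d=2198-07-28]
See: -313
Do: registry keep[k=crebi; v=totri]
See: nil
Do: registry keep[k=putut; v=794]
See: -85
Do: registry pull[k=crebi]
See: totri
Do: registry pull[k=verun]
See: -186

Answer: 2199-06-06


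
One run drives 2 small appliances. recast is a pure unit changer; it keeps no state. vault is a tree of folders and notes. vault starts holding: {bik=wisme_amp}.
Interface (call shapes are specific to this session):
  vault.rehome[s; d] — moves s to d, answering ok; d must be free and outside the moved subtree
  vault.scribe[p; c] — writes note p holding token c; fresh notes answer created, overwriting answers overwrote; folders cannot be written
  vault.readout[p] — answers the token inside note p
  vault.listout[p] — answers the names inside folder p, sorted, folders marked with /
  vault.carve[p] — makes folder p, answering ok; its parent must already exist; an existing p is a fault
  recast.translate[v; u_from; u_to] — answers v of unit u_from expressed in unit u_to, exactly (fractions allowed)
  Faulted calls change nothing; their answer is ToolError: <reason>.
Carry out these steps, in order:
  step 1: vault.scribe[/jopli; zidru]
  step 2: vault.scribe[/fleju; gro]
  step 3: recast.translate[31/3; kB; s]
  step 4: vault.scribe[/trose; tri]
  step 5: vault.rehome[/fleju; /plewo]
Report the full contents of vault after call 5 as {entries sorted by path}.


[in] scribe /jopli zidru
[out] created
[in] scribe /fleju gro
[out] created
[in] translate 31/3 kB s
[out] ToolError: incompatible units
[in] scribe /trose tri
[out] created
[in] rehome /fleju /plewo
[out] ok

Answer: {bik=wisme_amp, jopli=zidru, plewo=gro, trose=tri}


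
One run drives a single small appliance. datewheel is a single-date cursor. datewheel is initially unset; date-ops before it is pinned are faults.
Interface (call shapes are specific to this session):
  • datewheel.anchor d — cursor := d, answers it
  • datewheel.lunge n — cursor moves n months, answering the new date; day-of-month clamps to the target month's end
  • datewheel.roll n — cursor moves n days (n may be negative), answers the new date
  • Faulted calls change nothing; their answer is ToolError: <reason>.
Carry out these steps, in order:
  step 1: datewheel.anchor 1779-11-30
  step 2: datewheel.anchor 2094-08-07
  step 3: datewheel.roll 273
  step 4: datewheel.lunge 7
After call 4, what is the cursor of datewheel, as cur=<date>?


Answer: cur=2095-12-07

Derivation:
// datewheel.anchor(d: 1779-11-30) -> 1779-11-30
// datewheel.anchor(d: 2094-08-07) -> 2094-08-07
// datewheel.roll(n: 273) -> 2095-05-07
// datewheel.lunge(n: 7) -> 2095-12-07


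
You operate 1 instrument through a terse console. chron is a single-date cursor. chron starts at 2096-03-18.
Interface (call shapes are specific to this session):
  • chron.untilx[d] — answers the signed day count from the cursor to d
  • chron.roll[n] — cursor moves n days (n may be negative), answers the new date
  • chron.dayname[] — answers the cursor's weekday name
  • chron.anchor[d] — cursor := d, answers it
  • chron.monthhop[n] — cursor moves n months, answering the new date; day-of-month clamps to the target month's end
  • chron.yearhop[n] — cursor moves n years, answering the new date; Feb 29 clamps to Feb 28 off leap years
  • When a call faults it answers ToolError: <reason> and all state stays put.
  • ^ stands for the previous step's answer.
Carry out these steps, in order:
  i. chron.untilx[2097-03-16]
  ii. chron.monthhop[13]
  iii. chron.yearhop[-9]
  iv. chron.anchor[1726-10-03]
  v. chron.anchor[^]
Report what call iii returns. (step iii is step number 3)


% chron.untilx d: 2097-03-16
  363
% chron.monthhop n: 13
  2097-04-18
% chron.yearhop n: -9
  2088-04-18
% chron.anchor d: 1726-10-03
  1726-10-03
% chron.anchor d: ^
  1726-10-03

Answer: 2088-04-18


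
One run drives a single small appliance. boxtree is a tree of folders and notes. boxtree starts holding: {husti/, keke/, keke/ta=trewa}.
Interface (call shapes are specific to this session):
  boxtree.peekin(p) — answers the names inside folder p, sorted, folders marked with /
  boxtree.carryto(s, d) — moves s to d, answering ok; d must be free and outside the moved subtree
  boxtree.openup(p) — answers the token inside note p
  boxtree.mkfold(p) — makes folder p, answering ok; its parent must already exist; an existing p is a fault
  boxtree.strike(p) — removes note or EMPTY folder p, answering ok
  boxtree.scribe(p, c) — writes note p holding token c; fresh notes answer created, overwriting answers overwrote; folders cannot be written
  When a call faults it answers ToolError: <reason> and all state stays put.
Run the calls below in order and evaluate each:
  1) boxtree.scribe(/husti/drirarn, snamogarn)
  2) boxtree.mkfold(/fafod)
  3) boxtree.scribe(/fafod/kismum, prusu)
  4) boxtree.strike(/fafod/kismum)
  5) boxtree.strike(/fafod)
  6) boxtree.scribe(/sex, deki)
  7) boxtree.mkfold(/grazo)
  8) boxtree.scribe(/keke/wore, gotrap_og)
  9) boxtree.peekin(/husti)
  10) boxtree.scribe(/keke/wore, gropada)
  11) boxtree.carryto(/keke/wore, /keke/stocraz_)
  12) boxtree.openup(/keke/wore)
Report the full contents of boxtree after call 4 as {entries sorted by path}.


Answer: {fafod/, husti/, husti/drirarn=snamogarn, keke/, keke/ta=trewa}

Derivation:
Step: scribe[p: /husti/drirarn; c: snamogarn]
Result: created
Step: mkfold[p: /fafod]
Result: ok
Step: scribe[p: /fafod/kismum; c: prusu]
Result: created
Step: strike[p: /fafod/kismum]
Result: ok
Step: strike[p: /fafod]
Result: ok
Step: scribe[p: /sex; c: deki]
Result: created
Step: mkfold[p: /grazo]
Result: ok
Step: scribe[p: /keke/wore; c: gotrap_og]
Result: created
Step: peekin[p: /husti]
Result: [drirarn]
Step: scribe[p: /keke/wore; c: gropada]
Result: overwrote
Step: carryto[s: /keke/wore; d: /keke/stocraz_]
Result: ok
Step: openup[p: /keke/wore]
Result: ToolError: not found


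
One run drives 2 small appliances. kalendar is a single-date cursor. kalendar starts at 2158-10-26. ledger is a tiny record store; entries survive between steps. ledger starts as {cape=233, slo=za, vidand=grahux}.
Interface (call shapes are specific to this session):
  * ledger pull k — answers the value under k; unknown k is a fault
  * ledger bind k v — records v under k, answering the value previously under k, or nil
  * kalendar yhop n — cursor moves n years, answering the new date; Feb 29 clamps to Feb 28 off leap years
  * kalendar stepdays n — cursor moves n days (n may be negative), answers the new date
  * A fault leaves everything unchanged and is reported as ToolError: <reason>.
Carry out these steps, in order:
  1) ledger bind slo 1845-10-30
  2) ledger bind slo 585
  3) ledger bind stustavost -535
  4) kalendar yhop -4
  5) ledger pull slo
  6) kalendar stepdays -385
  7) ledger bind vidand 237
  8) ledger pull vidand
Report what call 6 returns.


Answer: 2153-10-06

Derivation:
I use ledger bind(k: slo, v: 1845-10-30), and observe za.
Next I call ledger bind(k: slo, v: 585), — result: 1845-10-30.
Now I run ledger bind(k: stustavost, v: -535), and see nil.
I invoke kalendar yhop(n: -4): 2154-10-26.
I try ledger pull(k: slo), which returns 585.
I run kalendar stepdays(n: -385), which returns 2153-10-06.
I call ledger bind(k: vidand, v: 237), → grahux.
I run ledger pull(k: vidand): 237.


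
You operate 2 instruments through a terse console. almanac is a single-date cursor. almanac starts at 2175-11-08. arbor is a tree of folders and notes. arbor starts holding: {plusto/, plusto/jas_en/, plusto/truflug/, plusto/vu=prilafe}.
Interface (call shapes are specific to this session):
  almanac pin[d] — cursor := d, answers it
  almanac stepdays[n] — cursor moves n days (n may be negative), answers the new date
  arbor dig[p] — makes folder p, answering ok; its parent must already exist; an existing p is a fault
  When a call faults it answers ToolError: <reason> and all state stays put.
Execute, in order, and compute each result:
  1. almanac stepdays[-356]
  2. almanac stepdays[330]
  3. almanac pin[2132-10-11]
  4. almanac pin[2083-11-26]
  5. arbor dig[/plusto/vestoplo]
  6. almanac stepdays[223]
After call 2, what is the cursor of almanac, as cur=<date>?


Answer: cur=2175-10-13

Derivation:
·→ almanac stepdays(-356)
·← 2174-11-17
·→ almanac stepdays(330)
·← 2175-10-13
·→ almanac pin(2132-10-11)
·← 2132-10-11
·→ almanac pin(2083-11-26)
·← 2083-11-26
·→ arbor dig(/plusto/vestoplo)
·← ok
·→ almanac stepdays(223)
·← 2084-07-06


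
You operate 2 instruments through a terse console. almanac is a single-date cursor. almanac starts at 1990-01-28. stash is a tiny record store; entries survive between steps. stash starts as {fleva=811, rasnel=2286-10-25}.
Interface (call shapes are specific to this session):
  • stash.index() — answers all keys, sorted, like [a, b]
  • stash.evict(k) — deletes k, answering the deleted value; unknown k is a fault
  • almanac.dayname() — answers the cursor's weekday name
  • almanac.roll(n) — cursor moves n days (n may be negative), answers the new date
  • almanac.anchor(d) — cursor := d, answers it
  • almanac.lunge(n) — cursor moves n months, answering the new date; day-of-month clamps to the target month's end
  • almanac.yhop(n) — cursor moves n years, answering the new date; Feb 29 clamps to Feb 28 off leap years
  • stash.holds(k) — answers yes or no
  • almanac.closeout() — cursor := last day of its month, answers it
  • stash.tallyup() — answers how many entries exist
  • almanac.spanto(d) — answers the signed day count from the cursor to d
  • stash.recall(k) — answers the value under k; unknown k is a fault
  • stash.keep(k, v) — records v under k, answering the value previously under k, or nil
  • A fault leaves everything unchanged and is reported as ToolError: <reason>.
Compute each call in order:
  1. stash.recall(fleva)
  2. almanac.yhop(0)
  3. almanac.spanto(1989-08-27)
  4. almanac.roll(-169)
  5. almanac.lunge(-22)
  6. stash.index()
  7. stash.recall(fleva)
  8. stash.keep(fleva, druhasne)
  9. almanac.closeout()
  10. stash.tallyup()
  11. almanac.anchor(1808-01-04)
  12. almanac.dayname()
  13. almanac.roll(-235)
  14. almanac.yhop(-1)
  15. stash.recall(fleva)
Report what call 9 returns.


! stash.recall(k='fleva') ~> 811
! almanac.yhop(n='0') ~> 1990-01-28
! almanac.spanto(d='1989-08-27') ~> -154
! almanac.roll(n='-169') ~> 1989-08-12
! almanac.lunge(n='-22') ~> 1987-10-12
! stash.index() ~> [fleva, rasnel]
! stash.recall(k='fleva') ~> 811
! stash.keep(k='fleva', v='druhasne') ~> 811
! almanac.closeout() ~> 1987-10-31
! stash.tallyup() ~> 2
! almanac.anchor(d='1808-01-04') ~> 1808-01-04
! almanac.dayname() ~> Monday
! almanac.roll(n='-235') ~> 1807-05-14
! almanac.yhop(n='-1') ~> 1806-05-14
! stash.recall(k='fleva') ~> druhasne

Answer: 1987-10-31


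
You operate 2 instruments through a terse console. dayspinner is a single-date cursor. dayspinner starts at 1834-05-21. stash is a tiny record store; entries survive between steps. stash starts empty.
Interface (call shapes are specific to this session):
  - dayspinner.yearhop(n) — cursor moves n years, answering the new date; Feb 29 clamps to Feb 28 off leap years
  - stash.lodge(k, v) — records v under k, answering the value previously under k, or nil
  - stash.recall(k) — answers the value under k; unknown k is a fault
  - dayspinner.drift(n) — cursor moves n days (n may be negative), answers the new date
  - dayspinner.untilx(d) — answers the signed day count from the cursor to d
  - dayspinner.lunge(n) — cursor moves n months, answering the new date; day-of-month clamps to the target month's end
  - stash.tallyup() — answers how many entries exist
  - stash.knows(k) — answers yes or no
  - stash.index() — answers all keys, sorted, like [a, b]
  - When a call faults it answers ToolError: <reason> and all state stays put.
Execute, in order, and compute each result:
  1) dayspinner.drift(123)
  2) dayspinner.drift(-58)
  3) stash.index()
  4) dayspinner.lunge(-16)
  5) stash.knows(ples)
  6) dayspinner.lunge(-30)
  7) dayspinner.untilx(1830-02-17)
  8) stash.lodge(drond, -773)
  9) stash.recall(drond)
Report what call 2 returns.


·→ drift(n→123)
·← 1834-09-21
·→ drift(n→-58)
·← 1834-07-25
·→ index()
·← []
·→ lunge(n→-16)
·← 1833-03-25
·→ knows(k→ples)
·← no
·→ lunge(n→-30)
·← 1830-09-25
·→ untilx(d→1830-02-17)
·← -220
·→ lodge(k→drond, v→-773)
·← nil
·→ recall(k→drond)
·← -773

Answer: 1834-07-25


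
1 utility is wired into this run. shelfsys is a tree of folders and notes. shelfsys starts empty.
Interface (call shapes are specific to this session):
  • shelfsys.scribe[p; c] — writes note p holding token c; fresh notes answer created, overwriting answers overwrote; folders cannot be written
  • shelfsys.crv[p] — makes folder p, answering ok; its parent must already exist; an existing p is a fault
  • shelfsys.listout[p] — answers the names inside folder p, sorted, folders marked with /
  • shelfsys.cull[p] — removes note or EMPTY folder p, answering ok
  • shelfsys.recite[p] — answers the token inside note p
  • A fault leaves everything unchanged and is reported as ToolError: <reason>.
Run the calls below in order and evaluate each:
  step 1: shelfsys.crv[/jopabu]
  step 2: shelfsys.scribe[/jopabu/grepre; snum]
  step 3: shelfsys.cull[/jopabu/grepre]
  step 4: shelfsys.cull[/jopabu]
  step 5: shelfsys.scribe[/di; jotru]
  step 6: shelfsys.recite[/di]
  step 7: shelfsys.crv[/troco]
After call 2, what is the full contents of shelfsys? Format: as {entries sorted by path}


Answer: {jopabu/, jopabu/grepre=snum}

Derivation:
% crv p→/jopabu
:: ok
% scribe p→/jopabu/grepre c→snum
:: created
% cull p→/jopabu/grepre
:: ok
% cull p→/jopabu
:: ok
% scribe p→/di c→jotru
:: created
% recite p→/di
:: jotru
% crv p→/troco
:: ok


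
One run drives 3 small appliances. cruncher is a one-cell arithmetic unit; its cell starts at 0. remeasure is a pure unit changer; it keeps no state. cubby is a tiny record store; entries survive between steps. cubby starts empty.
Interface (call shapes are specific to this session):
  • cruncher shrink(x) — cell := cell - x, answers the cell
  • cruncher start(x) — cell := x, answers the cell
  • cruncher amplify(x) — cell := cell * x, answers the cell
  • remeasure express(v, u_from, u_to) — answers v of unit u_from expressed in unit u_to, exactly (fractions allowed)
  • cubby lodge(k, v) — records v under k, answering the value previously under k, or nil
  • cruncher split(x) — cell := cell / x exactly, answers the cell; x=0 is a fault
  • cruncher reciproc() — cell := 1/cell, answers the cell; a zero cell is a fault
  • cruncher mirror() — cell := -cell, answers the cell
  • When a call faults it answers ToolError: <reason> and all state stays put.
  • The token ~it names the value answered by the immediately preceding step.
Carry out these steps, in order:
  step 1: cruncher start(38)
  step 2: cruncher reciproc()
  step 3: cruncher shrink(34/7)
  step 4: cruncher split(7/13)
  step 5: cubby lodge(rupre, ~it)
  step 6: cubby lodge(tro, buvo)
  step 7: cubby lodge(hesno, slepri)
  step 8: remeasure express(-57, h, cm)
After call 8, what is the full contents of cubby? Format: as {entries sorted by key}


Step: cruncher start[x→38]
Result: 38
Step: cruncher reciproc[]
Result: 1/38
Step: cruncher shrink[x→34/7]
Result: -1285/266
Step: cruncher split[x→7/13]
Result: -16705/1862
Step: cubby lodge[k→rupre; v→~it]
Result: nil
Step: cubby lodge[k→tro; v→buvo]
Result: nil
Step: cubby lodge[k→hesno; v→slepri]
Result: nil
Step: remeasure express[v→-57; u_from→h; u_to→cm]
Result: ToolError: incompatible units

Answer: {hesno=slepri, rupre=-16705/1862, tro=buvo}


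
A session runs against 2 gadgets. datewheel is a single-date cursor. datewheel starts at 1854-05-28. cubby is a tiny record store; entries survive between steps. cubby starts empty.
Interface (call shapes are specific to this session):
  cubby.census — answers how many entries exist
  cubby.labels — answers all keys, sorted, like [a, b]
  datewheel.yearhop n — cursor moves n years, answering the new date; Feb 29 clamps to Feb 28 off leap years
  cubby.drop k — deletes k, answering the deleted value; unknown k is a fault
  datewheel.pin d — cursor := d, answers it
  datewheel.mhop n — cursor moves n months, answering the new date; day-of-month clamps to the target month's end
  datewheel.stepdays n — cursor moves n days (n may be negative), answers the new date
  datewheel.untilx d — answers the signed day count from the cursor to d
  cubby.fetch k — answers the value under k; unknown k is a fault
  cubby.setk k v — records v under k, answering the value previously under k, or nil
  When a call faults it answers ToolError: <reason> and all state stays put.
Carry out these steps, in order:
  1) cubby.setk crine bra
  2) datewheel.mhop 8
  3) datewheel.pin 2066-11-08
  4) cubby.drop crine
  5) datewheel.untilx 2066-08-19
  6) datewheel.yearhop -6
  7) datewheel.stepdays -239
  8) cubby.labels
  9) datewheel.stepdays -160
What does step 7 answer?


Answer: 2060-03-14

Derivation:
CALL cubby.setk[k=crine; v=bra]
RET  nil
CALL datewheel.mhop[n=8]
RET  1855-01-28
CALL datewheel.pin[d=2066-11-08]
RET  2066-11-08
CALL cubby.drop[k=crine]
RET  bra
CALL datewheel.untilx[d=2066-08-19]
RET  -81
CALL datewheel.yearhop[n=-6]
RET  2060-11-08
CALL datewheel.stepdays[n=-239]
RET  2060-03-14
CALL cubby.labels[]
RET  []
CALL datewheel.stepdays[n=-160]
RET  2059-10-06


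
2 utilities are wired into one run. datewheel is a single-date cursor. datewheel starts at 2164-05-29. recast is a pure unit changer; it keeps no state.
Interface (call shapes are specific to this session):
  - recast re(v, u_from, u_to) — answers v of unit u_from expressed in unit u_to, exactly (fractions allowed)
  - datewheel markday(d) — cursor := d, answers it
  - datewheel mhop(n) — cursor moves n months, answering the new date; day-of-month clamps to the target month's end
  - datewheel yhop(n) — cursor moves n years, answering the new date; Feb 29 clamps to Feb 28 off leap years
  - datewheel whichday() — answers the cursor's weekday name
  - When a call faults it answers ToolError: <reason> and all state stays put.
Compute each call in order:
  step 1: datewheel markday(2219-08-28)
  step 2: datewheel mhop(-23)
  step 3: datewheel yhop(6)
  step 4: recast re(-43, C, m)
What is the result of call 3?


Answer: 2223-09-28

Derivation:
·→ datewheel markday(d='2219-08-28')
·← 2219-08-28
·→ datewheel mhop(n='-23')
·← 2217-09-28
·→ datewheel yhop(n='6')
·← 2223-09-28
·→ recast re(v='-43', u_from='C', u_to='m')
·← ToolError: incompatible units


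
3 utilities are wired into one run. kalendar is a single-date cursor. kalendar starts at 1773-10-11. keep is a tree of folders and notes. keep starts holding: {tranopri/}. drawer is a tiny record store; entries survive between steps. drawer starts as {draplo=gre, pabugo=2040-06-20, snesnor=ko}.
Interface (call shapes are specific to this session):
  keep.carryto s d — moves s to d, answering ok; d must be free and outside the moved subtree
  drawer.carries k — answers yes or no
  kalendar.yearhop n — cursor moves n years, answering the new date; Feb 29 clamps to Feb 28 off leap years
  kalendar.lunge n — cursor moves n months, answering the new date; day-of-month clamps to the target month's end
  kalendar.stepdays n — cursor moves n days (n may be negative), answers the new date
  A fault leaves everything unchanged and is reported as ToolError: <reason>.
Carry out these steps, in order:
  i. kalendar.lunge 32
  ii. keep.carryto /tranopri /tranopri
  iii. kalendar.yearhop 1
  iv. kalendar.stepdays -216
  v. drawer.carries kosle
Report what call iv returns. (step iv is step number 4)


Answer: 1776-11-07

Derivation:
>> kalendar.lunge(n=32)
<< 1776-06-11
>> keep.carryto(s=/tranopri, d=/tranopri)
<< ToolError: exists
>> kalendar.yearhop(n=1)
<< 1777-06-11
>> kalendar.stepdays(n=-216)
<< 1776-11-07
>> drawer.carries(k=kosle)
<< no


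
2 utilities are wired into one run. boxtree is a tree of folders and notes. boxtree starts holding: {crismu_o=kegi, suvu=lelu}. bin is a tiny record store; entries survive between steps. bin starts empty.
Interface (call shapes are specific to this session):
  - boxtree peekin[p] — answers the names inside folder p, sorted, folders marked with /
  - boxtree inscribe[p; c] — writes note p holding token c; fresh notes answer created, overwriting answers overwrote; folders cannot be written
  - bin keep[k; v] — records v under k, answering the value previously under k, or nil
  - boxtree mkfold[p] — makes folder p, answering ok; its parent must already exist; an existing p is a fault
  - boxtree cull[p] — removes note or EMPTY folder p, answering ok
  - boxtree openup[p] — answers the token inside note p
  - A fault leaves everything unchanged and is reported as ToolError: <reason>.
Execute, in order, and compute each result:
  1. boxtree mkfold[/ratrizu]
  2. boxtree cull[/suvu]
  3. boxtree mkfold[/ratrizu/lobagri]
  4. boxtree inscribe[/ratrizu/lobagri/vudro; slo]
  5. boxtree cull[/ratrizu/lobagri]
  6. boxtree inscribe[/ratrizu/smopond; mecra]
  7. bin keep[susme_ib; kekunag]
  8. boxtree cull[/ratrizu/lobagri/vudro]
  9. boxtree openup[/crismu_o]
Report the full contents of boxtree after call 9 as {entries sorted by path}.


==> boxtree mkfold(/ratrizu)
<== ok
==> boxtree cull(/suvu)
<== ok
==> boxtree mkfold(/ratrizu/lobagri)
<== ok
==> boxtree inscribe(/ratrizu/lobagri/vudro, slo)
<== created
==> boxtree cull(/ratrizu/lobagri)
<== ToolError: not empty
==> boxtree inscribe(/ratrizu/smopond, mecra)
<== created
==> bin keep(susme_ib, kekunag)
<== nil
==> boxtree cull(/ratrizu/lobagri/vudro)
<== ok
==> boxtree openup(/crismu_o)
<== kegi

Answer: {crismu_o=kegi, ratrizu/, ratrizu/lobagri/, ratrizu/smopond=mecra}


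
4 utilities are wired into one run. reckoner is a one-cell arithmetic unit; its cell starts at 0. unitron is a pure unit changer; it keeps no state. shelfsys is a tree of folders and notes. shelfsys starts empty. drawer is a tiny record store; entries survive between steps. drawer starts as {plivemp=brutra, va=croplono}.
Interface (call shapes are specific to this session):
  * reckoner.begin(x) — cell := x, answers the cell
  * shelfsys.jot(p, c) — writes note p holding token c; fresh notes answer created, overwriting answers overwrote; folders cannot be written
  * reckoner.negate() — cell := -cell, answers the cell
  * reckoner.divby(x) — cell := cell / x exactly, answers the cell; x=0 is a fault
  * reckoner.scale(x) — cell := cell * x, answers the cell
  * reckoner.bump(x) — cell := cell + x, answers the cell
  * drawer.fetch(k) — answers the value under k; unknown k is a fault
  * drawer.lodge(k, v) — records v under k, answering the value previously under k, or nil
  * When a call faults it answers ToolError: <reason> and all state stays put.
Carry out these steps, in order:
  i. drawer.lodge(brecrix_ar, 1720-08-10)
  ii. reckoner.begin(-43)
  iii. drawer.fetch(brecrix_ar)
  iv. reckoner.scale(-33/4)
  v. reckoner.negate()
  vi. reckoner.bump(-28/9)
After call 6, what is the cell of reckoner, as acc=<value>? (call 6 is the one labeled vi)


Answer: acc=-12883/36

Derivation:
Step: lodge[k: brecrix_ar; v: 1720-08-10]
Result: nil
Step: begin[x: -43]
Result: -43
Step: fetch[k: brecrix_ar]
Result: 1720-08-10
Step: scale[x: -33/4]
Result: 1419/4
Step: negate[]
Result: -1419/4
Step: bump[x: -28/9]
Result: -12883/36


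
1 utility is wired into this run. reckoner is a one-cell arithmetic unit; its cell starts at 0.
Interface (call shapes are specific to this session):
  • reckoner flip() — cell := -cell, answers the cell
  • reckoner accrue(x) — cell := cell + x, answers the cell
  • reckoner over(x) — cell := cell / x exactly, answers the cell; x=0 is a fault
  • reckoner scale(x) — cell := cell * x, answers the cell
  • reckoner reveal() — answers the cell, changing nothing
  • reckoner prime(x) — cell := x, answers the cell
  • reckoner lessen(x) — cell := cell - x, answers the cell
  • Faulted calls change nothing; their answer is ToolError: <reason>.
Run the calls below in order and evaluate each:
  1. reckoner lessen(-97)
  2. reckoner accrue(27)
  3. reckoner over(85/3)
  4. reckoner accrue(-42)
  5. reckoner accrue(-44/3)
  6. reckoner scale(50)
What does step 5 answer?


-> reckoner lessen(x: -97)
<- 97
-> reckoner accrue(x: 27)
<- 124
-> reckoner over(x: 85/3)
<- 372/85
-> reckoner accrue(x: -42)
<- -3198/85
-> reckoner accrue(x: -44/3)
<- -13334/255
-> reckoner scale(x: 50)
<- -133340/51

Answer: -13334/255


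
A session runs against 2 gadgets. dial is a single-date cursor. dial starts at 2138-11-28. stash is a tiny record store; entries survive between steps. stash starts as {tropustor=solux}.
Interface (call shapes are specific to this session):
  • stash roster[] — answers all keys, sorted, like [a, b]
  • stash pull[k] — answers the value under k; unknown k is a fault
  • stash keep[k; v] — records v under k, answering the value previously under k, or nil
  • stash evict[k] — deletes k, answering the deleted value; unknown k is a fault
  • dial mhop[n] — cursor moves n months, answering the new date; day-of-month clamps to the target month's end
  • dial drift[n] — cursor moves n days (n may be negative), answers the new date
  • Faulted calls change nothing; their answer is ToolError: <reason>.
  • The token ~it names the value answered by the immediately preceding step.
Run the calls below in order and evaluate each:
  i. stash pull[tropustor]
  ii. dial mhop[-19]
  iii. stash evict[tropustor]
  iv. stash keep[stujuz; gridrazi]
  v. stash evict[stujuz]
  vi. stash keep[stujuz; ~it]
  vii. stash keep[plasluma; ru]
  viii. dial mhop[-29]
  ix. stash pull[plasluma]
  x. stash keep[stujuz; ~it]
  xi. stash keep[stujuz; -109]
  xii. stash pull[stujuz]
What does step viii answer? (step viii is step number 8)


·→ stash pull(tropustor)
·← solux
·→ dial mhop(-19)
·← 2137-04-28
·→ stash evict(tropustor)
·← solux
·→ stash keep(stujuz, gridrazi)
·← nil
·→ stash evict(stujuz)
·← gridrazi
·→ stash keep(stujuz, ~it)
·← nil
·→ stash keep(plasluma, ru)
·← nil
·→ dial mhop(-29)
·← 2134-11-28
·→ stash pull(plasluma)
·← ru
·→ stash keep(stujuz, ~it)
·← gridrazi
·→ stash keep(stujuz, -109)
·← ru
·→ stash pull(stujuz)
·← -109

Answer: 2134-11-28


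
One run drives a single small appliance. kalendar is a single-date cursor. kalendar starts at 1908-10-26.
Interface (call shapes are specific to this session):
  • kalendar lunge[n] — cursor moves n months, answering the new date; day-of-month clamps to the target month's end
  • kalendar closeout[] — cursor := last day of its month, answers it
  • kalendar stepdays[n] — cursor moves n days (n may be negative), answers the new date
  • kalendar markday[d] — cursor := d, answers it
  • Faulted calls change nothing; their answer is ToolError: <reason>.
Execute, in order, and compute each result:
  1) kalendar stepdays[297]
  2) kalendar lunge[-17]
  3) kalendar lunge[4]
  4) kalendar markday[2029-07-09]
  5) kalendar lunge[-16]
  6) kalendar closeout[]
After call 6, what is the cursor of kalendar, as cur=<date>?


Answer: cur=2028-03-31

Derivation:
Then kalendar stepdays(n: 297), and see 1909-08-19.
I call kalendar lunge(n: -17), and see 1908-03-19.
Now I run kalendar lunge(n: 4): 1908-07-19.
Next I call kalendar markday(d: 2029-07-09), giving 2029-07-09.
I call kalendar lunge(n: -16), and observe 2028-03-09.
I invoke kalendar closeout(), giving 2028-03-31.
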